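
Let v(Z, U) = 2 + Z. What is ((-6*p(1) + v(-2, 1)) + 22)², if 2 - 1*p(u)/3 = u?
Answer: 16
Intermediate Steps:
p(u) = 6 - 3*u
((-6*p(1) + v(-2, 1)) + 22)² = ((-6*(6 - 3*1) + (2 - 2)) + 22)² = ((-6*(6 - 3) + 0) + 22)² = ((-6*3 + 0) + 22)² = ((-18 + 0) + 22)² = (-18 + 22)² = 4² = 16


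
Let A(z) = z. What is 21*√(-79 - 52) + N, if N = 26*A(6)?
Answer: 156 + 21*I*√131 ≈ 156.0 + 240.36*I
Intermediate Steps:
N = 156 (N = 26*6 = 156)
21*√(-79 - 52) + N = 21*√(-79 - 52) + 156 = 21*√(-131) + 156 = 21*(I*√131) + 156 = 21*I*√131 + 156 = 156 + 21*I*√131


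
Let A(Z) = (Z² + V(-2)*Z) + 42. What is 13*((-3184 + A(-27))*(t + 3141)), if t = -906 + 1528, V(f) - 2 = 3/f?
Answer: -237403907/2 ≈ -1.1870e+8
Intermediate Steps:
V(f) = 2 + 3/f
t = 622
A(Z) = 42 + Z² + Z/2 (A(Z) = (Z² + (2 + 3/(-2))*Z) + 42 = (Z² + (2 + 3*(-½))*Z) + 42 = (Z² + (2 - 3/2)*Z) + 42 = (Z² + Z/2) + 42 = 42 + Z² + Z/2)
13*((-3184 + A(-27))*(t + 3141)) = 13*((-3184 + (42 + (-27)² + (½)*(-27)))*(622 + 3141)) = 13*((-3184 + (42 + 729 - 27/2))*3763) = 13*((-3184 + 1515/2)*3763) = 13*(-4853/2*3763) = 13*(-18261839/2) = -237403907/2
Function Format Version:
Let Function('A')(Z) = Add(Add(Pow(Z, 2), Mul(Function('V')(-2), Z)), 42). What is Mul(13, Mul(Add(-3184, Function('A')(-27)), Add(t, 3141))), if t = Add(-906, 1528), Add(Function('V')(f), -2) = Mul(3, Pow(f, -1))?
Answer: Rational(-237403907, 2) ≈ -1.1870e+8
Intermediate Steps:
Function('V')(f) = Add(2, Mul(3, Pow(f, -1)))
t = 622
Function('A')(Z) = Add(42, Pow(Z, 2), Mul(Rational(1, 2), Z)) (Function('A')(Z) = Add(Add(Pow(Z, 2), Mul(Add(2, Mul(3, Pow(-2, -1))), Z)), 42) = Add(Add(Pow(Z, 2), Mul(Add(2, Mul(3, Rational(-1, 2))), Z)), 42) = Add(Add(Pow(Z, 2), Mul(Add(2, Rational(-3, 2)), Z)), 42) = Add(Add(Pow(Z, 2), Mul(Rational(1, 2), Z)), 42) = Add(42, Pow(Z, 2), Mul(Rational(1, 2), Z)))
Mul(13, Mul(Add(-3184, Function('A')(-27)), Add(t, 3141))) = Mul(13, Mul(Add(-3184, Add(42, Pow(-27, 2), Mul(Rational(1, 2), -27))), Add(622, 3141))) = Mul(13, Mul(Add(-3184, Add(42, 729, Rational(-27, 2))), 3763)) = Mul(13, Mul(Add(-3184, Rational(1515, 2)), 3763)) = Mul(13, Mul(Rational(-4853, 2), 3763)) = Mul(13, Rational(-18261839, 2)) = Rational(-237403907, 2)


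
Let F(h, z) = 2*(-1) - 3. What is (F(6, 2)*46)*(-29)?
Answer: 6670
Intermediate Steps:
F(h, z) = -5 (F(h, z) = -2 - 3 = -5)
(F(6, 2)*46)*(-29) = -5*46*(-29) = -230*(-29) = 6670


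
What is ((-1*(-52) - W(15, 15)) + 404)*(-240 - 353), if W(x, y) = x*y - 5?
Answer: -139948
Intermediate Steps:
W(x, y) = -5 + x*y
((-1*(-52) - W(15, 15)) + 404)*(-240 - 353) = ((-1*(-52) - (-5 + 15*15)) + 404)*(-240 - 353) = ((52 - (-5 + 225)) + 404)*(-593) = ((52 - 1*220) + 404)*(-593) = ((52 - 220) + 404)*(-593) = (-168 + 404)*(-593) = 236*(-593) = -139948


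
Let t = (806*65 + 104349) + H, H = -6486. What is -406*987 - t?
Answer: -550975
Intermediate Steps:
t = 150253 (t = (806*65 + 104349) - 6486 = (52390 + 104349) - 6486 = 156739 - 6486 = 150253)
-406*987 - t = -406*987 - 1*150253 = -400722 - 150253 = -550975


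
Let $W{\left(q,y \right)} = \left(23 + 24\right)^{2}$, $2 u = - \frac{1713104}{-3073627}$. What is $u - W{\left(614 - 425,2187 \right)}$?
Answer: $- \frac{6788785491}{3073627} \approx -2208.7$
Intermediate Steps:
$u = \frac{856552}{3073627}$ ($u = \frac{\left(-1713104\right) \frac{1}{-3073627}}{2} = \frac{\left(-1713104\right) \left(- \frac{1}{3073627}\right)}{2} = \frac{1}{2} \cdot \frac{1713104}{3073627} = \frac{856552}{3073627} \approx 0.27868$)
$W{\left(q,y \right)} = 2209$ ($W{\left(q,y \right)} = 47^{2} = 2209$)
$u - W{\left(614 - 425,2187 \right)} = \frac{856552}{3073627} - 2209 = - \frac{6788785491}{3073627}$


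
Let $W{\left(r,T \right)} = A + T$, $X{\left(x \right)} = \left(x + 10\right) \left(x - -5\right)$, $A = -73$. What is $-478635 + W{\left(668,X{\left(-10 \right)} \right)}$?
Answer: $-478708$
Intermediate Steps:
$X{\left(x \right)} = \left(5 + x\right) \left(10 + x\right)$ ($X{\left(x \right)} = \left(10 + x\right) \left(x + 5\right) = \left(10 + x\right) \left(5 + x\right) = \left(5 + x\right) \left(10 + x\right)$)
$W{\left(r,T \right)} = -73 + T$
$-478635 + W{\left(668,X{\left(-10 \right)} \right)} = -478635 + \left(-73 + \left(50 + \left(-10\right)^{2} + 15 \left(-10\right)\right)\right) = -478635 + \left(-73 + \left(50 + 100 - 150\right)\right) = -478635 + \left(-73 + 0\right) = -478635 - 73 = -478708$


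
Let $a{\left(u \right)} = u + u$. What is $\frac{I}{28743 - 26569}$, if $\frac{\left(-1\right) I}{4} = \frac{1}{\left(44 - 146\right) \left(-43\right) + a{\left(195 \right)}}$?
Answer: $- \frac{1}{2595756} \approx -3.8524 \cdot 10^{-7}$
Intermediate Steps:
$a{\left(u \right)} = 2 u$
$I = - \frac{1}{1194}$ ($I = - \frac{4}{\left(44 - 146\right) \left(-43\right) + 2 \cdot 195} = - \frac{4}{\left(-102\right) \left(-43\right) + 390} = - \frac{4}{4386 + 390} = - \frac{4}{4776} = \left(-4\right) \frac{1}{4776} = - \frac{1}{1194} \approx -0.00083752$)
$\frac{I}{28743 - 26569} = - \frac{1}{1194 \left(28743 - 26569\right)} = - \frac{1}{1194 \cdot 2174} = \left(- \frac{1}{1194}\right) \frac{1}{2174} = - \frac{1}{2595756}$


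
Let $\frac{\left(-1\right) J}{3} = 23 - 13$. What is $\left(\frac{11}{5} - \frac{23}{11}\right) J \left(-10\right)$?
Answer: $\frac{360}{11} \approx 32.727$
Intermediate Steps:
$J = -30$ ($J = - 3 \left(23 - 13\right) = \left(-3\right) 10 = -30$)
$\left(\frac{11}{5} - \frac{23}{11}\right) J \left(-10\right) = \left(\frac{11}{5} - \frac{23}{11}\right) \left(-30\right) \left(-10\right) = \frac{6}{55} \left(-30\right) \left(-10\right) = \left(- \frac{36}{11}\right) \left(-10\right) = \frac{360}{11}$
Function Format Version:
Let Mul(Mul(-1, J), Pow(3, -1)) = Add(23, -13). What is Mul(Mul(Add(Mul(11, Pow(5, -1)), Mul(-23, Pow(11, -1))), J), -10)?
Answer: Rational(360, 11) ≈ 32.727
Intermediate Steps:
J = -30 (J = Mul(-3, Add(23, -13)) = Mul(-3, 10) = -30)
Mul(Mul(Add(Mul(11, Pow(5, -1)), Mul(-23, Pow(11, -1))), J), -10) = Mul(Mul(Add(Mul(11, Pow(5, -1)), Mul(-23, Pow(11, -1))), -30), -10) = Mul(Mul(Add(Mul(11, Rational(1, 5)), Mul(-23, Rational(1, 11))), -30), -10) = Mul(Mul(Add(Rational(11, 5), Rational(-23, 11)), -30), -10) = Mul(Mul(Rational(6, 55), -30), -10) = Mul(Rational(-36, 11), -10) = Rational(360, 11)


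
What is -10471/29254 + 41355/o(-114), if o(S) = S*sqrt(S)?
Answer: -10471/29254 + 4595*I*sqrt(114)/1444 ≈ -0.35793 + 33.976*I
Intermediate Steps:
o(S) = S**(3/2)
-10471/29254 + 41355/o(-114) = -10471/29254 + 41355/((-114)**(3/2)) = -10471*1/29254 + 41355/((-114*I*sqrt(114))) = -10471/29254 + 41355*(I*sqrt(114)/12996) = -10471/29254 + 4595*I*sqrt(114)/1444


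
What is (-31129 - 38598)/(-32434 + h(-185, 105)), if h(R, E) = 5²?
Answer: 69727/32409 ≈ 2.1515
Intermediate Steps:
h(R, E) = 25
(-31129 - 38598)/(-32434 + h(-185, 105)) = (-31129 - 38598)/(-32434 + 25) = -69727/(-32409) = -69727*(-1/32409) = 69727/32409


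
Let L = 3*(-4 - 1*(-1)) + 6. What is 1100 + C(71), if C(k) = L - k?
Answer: 1026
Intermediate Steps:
L = -3 (L = 3*(-4 + 1) + 6 = 3*(-3) + 6 = -9 + 6 = -3)
C(k) = -3 - k
1100 + C(71) = 1100 + (-3 - 1*71) = 1100 + (-3 - 71) = 1100 - 74 = 1026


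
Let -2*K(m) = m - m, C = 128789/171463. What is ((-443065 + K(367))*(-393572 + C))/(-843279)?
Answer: -9966438070259685/48197049059 ≈ -2.0679e+5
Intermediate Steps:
C = 128789/171463 (C = 128789*(1/171463) = 128789/171463 ≈ 0.75112)
K(m) = 0 (K(m) = -(m - m)/2 = -½*0 = 0)
((-443065 + K(367))*(-393572 + C))/(-843279) = ((-443065 + 0)*(-393572 + 128789/171463))/(-843279) = -443065*(-67482907047/171463)*(-1/843279) = (29899314210779055/171463)*(-1/843279) = -9966438070259685/48197049059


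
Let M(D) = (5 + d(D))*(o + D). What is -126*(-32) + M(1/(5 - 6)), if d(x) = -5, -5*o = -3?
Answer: 4032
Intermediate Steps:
o = 3/5 (o = -1/5*(-3) = 3/5 ≈ 0.60000)
M(D) = 0 (M(D) = (5 - 5)*(3/5 + D) = 0*(3/5 + D) = 0)
-126*(-32) + M(1/(5 - 6)) = -126*(-32) + 0 = 4032 + 0 = 4032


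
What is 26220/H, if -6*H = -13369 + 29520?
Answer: -157320/16151 ≈ -9.7406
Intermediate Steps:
H = -16151/6 (H = -(-13369 + 29520)/6 = -⅙*16151 = -16151/6 ≈ -2691.8)
26220/H = 26220/(-16151/6) = 26220*(-6/16151) = -157320/16151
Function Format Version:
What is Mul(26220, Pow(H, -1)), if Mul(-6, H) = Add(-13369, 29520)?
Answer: Rational(-157320, 16151) ≈ -9.7406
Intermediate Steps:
H = Rational(-16151, 6) (H = Mul(Rational(-1, 6), Add(-13369, 29520)) = Mul(Rational(-1, 6), 16151) = Rational(-16151, 6) ≈ -2691.8)
Mul(26220, Pow(H, -1)) = Mul(26220, Pow(Rational(-16151, 6), -1)) = Mul(26220, Rational(-6, 16151)) = Rational(-157320, 16151)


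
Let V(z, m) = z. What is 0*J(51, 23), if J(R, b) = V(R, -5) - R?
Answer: 0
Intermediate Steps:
J(R, b) = 0 (J(R, b) = R - R = 0)
0*J(51, 23) = 0*0 = 0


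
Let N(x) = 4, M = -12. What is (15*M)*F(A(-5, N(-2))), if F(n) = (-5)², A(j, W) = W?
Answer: -4500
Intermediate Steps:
F(n) = 25
(15*M)*F(A(-5, N(-2))) = (15*(-12))*25 = -180*25 = -4500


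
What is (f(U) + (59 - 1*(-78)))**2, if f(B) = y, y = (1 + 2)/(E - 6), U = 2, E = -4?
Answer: 1868689/100 ≈ 18687.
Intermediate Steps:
y = -3/10 (y = (1 + 2)/(-4 - 6) = 3/(-10) = 3*(-1/10) = -3/10 ≈ -0.30000)
f(B) = -3/10
(f(U) + (59 - 1*(-78)))**2 = (-3/10 + (59 - 1*(-78)))**2 = (-3/10 + (59 + 78))**2 = (-3/10 + 137)**2 = (1367/10)**2 = 1868689/100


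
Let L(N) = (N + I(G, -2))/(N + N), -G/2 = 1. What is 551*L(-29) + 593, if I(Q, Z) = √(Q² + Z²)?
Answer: 1737/2 - 19*√2 ≈ 841.63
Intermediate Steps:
G = -2 (G = -2*1 = -2)
L(N) = (N + 2*√2)/(2*N) (L(N) = (N + √((-2)² + (-2)²))/(N + N) = (N + √(4 + 4))/((2*N)) = (N + √8)*(1/(2*N)) = (N + 2*√2)*(1/(2*N)) = (N + 2*√2)/(2*N))
551*L(-29) + 593 = 551*((√2 + (½)*(-29))/(-29)) + 593 = 551*(-(√2 - 29/2)/29) + 593 = 551*(-(-29/2 + √2)/29) + 593 = 551*(½ - √2/29) + 593 = (551/2 - 19*√2) + 593 = 1737/2 - 19*√2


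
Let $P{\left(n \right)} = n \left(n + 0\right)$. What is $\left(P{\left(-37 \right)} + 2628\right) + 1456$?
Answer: $5453$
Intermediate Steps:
$P{\left(n \right)} = n^{2}$ ($P{\left(n \right)} = n n = n^{2}$)
$\left(P{\left(-37 \right)} + 2628\right) + 1456 = \left(\left(-37\right)^{2} + 2628\right) + 1456 = \left(1369 + 2628\right) + 1456 = 3997 + 1456 = 5453$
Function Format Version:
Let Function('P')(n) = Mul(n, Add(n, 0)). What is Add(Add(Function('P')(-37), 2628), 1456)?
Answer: 5453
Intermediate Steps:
Function('P')(n) = Pow(n, 2) (Function('P')(n) = Mul(n, n) = Pow(n, 2))
Add(Add(Function('P')(-37), 2628), 1456) = Add(Add(Pow(-37, 2), 2628), 1456) = Add(Add(1369, 2628), 1456) = Add(3997, 1456) = 5453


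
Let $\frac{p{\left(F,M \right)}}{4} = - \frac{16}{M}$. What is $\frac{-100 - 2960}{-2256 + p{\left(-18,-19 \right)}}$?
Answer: $\frac{2907}{2140} \approx 1.3584$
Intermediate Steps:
$p{\left(F,M \right)} = - \frac{64}{M}$ ($p{\left(F,M \right)} = 4 \left(- \frac{16}{M}\right) = - \frac{64}{M}$)
$\frac{-100 - 2960}{-2256 + p{\left(-18,-19 \right)}} = \frac{-100 - 2960}{-2256 - \frac{64}{-19}} = - \frac{3060}{-2256 - - \frac{64}{19}} = - \frac{3060}{-2256 + \frac{64}{19}} = - \frac{3060}{- \frac{42800}{19}} = \left(-3060\right) \left(- \frac{19}{42800}\right) = \frac{2907}{2140}$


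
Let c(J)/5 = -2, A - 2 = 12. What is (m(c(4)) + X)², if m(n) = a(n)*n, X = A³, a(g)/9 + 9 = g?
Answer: 19838116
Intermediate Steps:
A = 14 (A = 2 + 12 = 14)
a(g) = -81 + 9*g
c(J) = -10 (c(J) = 5*(-2) = -10)
X = 2744 (X = 14³ = 2744)
m(n) = n*(-81 + 9*n) (m(n) = (-81 + 9*n)*n = n*(-81 + 9*n))
(m(c(4)) + X)² = (9*(-10)*(-9 - 10) + 2744)² = (9*(-10)*(-19) + 2744)² = (1710 + 2744)² = 4454² = 19838116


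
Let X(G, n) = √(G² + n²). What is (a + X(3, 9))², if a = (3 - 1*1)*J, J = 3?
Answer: 126 + 36*√10 ≈ 239.84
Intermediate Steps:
a = 6 (a = (3 - 1*1)*3 = (3 - 1)*3 = 2*3 = 6)
(a + X(3, 9))² = (6 + √(3² + 9²))² = (6 + √(9 + 81))² = (6 + √90)² = (6 + 3*√10)²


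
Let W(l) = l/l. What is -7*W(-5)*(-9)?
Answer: 63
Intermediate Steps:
W(l) = 1
-7*W(-5)*(-9) = -7*1*(-9) = -7*(-9) = 63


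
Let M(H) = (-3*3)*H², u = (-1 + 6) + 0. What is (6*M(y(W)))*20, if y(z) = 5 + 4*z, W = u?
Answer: -675000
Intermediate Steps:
u = 5 (u = 5 + 0 = 5)
W = 5
M(H) = -9*H²
(6*M(y(W)))*20 = (6*(-9*(5 + 4*5)²))*20 = (6*(-9*(5 + 20)²))*20 = (6*(-9*25²))*20 = (6*(-9*625))*20 = (6*(-5625))*20 = -33750*20 = -675000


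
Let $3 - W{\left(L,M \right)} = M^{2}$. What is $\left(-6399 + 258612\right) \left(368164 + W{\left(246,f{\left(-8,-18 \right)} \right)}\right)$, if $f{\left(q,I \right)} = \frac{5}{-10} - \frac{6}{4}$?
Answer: $92855494719$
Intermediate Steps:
$f{\left(q,I \right)} = -2$ ($f{\left(q,I \right)} = 5 \left(- \frac{1}{10}\right) - \frac{3}{2} = - \frac{1}{2} - \frac{3}{2} = -2$)
$W{\left(L,M \right)} = 3 - M^{2}$
$\left(-6399 + 258612\right) \left(368164 + W{\left(246,f{\left(-8,-18 \right)} \right)}\right) = \left(-6399 + 258612\right) \left(368164 + \left(3 - \left(-2\right)^{2}\right)\right) = 252213 \left(368164 + \left(3 - 4\right)\right) = 252213 \left(368164 - 1\right) = 252213 \cdot 368163 = 92855494719$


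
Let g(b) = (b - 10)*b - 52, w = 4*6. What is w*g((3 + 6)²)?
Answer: 136776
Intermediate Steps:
w = 24
g(b) = -52 + b*(-10 + b) (g(b) = (-10 + b)*b - 52 = b*(-10 + b) - 52 = -52 + b*(-10 + b))
w*g((3 + 6)²) = 24*(-52 + ((3 + 6)²)² - 10*(3 + 6)²) = 24*(-52 + (9²)² - 10*9²) = 24*(-52 + 81² - 10*81) = 24*(-52 + 6561 - 810) = 24*5699 = 136776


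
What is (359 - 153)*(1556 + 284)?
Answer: 379040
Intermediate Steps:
(359 - 153)*(1556 + 284) = 206*1840 = 379040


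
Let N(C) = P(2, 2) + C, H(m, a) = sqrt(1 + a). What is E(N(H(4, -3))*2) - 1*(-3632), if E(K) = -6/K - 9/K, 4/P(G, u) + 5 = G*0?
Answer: 39977/11 + 125*I*sqrt(2)/44 ≈ 3634.3 + 4.0177*I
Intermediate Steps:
P(G, u) = -4/5 (P(G, u) = 4/(-5 + G*0) = 4/(-5 + 0) = 4/(-5) = 4*(-1/5) = -4/5)
N(C) = -4/5 + C
E(K) = -15/K
E(N(H(4, -3))*2) - 1*(-3632) = -15*1/(2*(-4/5 + sqrt(1 - 3))) - 1*(-3632) = -15*1/(2*(-4/5 + sqrt(-2))) + 3632 = -15*1/(2*(-4/5 + I*sqrt(2))) + 3632 = -15/(-8/5 + 2*I*sqrt(2)) + 3632 = 3632 - 15/(-8/5 + 2*I*sqrt(2))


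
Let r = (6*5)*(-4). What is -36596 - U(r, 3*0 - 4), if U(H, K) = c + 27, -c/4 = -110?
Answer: -37063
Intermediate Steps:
r = -120 (r = 30*(-4) = -120)
c = 440 (c = -4*(-110) = 440)
U(H, K) = 467 (U(H, K) = 440 + 27 = 467)
-36596 - U(r, 3*0 - 4) = -36596 - 1*467 = -36596 - 467 = -37063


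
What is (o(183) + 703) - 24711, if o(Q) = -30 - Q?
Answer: -24221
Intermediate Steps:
(o(183) + 703) - 24711 = ((-30 - 1*183) + 703) - 24711 = ((-30 - 183) + 703) - 24711 = (-213 + 703) - 24711 = 490 - 24711 = -24221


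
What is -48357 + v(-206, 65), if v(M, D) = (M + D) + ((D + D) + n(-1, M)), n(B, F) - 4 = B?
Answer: -48365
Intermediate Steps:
n(B, F) = 4 + B
v(M, D) = 3 + M + 3*D (v(M, D) = (M + D) + ((D + D) + (4 - 1)) = (D + M) + (2*D + 3) = (D + M) + (3 + 2*D) = 3 + M + 3*D)
-48357 + v(-206, 65) = -48357 + (3 - 206 + 3*65) = -48357 + (3 - 206 + 195) = -48357 - 8 = -48365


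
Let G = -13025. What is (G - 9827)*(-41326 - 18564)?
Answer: 1368606280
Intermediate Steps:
(G - 9827)*(-41326 - 18564) = (-13025 - 9827)*(-41326 - 18564) = -22852*(-59890) = 1368606280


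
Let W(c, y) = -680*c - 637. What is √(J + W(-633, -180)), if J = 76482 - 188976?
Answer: √317309 ≈ 563.30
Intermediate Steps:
W(c, y) = -637 - 680*c
J = -112494
√(J + W(-633, -180)) = √(-112494 + (-637 - 680*(-633))) = √(-112494 + (-637 + 430440)) = √(-112494 + 429803) = √317309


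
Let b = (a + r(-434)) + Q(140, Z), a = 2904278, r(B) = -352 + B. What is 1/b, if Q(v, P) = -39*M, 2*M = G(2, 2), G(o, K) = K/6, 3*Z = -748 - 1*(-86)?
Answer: 2/5806971 ≈ 3.4441e-7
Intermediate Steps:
Z = -662/3 (Z = (-748 - 1*(-86))/3 = (-748 + 86)/3 = (1/3)*(-662) = -662/3 ≈ -220.67)
G(o, K) = K/6 (G(o, K) = K*(1/6) = K/6)
M = 1/6 (M = ((1/6)*2)/2 = (1/2)*(1/3) = 1/6 ≈ 0.16667)
Q(v, P) = -13/2 (Q(v, P) = -39*1/6 = -13/2)
b = 5806971/2 (b = (2904278 + (-352 - 434)) - 13/2 = (2904278 - 786) - 13/2 = 2903492 - 13/2 = 5806971/2 ≈ 2.9035e+6)
1/b = 1/(5806971/2) = 2/5806971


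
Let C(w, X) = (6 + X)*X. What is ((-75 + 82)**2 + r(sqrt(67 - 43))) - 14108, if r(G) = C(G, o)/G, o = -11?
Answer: -14059 + 55*sqrt(6)/12 ≈ -14048.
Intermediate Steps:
C(w, X) = X*(6 + X)
r(G) = 55/G (r(G) = (-11*(6 - 11))/G = (-11*(-5))/G = 55/G)
((-75 + 82)**2 + r(sqrt(67 - 43))) - 14108 = ((-75 + 82)**2 + 55/(sqrt(67 - 43))) - 14108 = (7**2 + 55/(sqrt(24))) - 14108 = (49 + 55/((2*sqrt(6)))) - 14108 = (49 + 55*(sqrt(6)/12)) - 14108 = (49 + 55*sqrt(6)/12) - 14108 = -14059 + 55*sqrt(6)/12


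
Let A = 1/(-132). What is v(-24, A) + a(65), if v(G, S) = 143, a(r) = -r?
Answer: 78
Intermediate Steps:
A = -1/132 ≈ -0.0075758
v(-24, A) + a(65) = 143 - 1*65 = 143 - 65 = 78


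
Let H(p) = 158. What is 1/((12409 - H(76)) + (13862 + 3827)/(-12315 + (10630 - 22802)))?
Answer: 24487/299972548 ≈ 8.1631e-5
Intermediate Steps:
1/((12409 - H(76)) + (13862 + 3827)/(-12315 + (10630 - 22802))) = 1/((12409 - 1*158) + (13862 + 3827)/(-12315 + (10630 - 22802))) = 1/((12409 - 158) + 17689/(-12315 - 12172)) = 1/(12251 + 17689/(-24487)) = 1/(12251 + 17689*(-1/24487)) = 1/(12251 - 17689/24487) = 1/(299972548/24487) = 24487/299972548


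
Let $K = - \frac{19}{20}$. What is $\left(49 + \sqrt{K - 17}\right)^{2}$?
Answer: $\frac{\left(490 + i \sqrt{1795}\right)^{2}}{100} \approx 2383.1 + 415.2 i$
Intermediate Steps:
$K = - \frac{19}{20}$ ($K = \left(-19\right) \frac{1}{20} = - \frac{19}{20} \approx -0.95$)
$\left(49 + \sqrt{K - 17}\right)^{2} = \left(49 + \sqrt{- \frac{19}{20} - 17}\right)^{2} = \left(49 + \sqrt{- \frac{359}{20}}\right)^{2} = \left(49 + \frac{i \sqrt{1795}}{10}\right)^{2}$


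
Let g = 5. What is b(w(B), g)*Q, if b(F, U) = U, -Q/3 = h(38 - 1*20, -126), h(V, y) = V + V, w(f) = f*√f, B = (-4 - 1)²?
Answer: -540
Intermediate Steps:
B = 25 (B = (-5)² = 25)
w(f) = f^(3/2)
h(V, y) = 2*V
Q = -108 (Q = -6*(38 - 1*20) = -6*(38 - 20) = -6*18 = -3*36 = -108)
b(w(B), g)*Q = 5*(-108) = -540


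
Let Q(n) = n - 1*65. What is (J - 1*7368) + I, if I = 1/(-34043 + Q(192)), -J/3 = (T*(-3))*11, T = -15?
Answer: -300258349/33916 ≈ -8853.0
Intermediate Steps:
J = -1485 (J = -3*(-15*(-3))*11 = -135*11 = -3*495 = -1485)
Q(n) = -65 + n (Q(n) = n - 65 = -65 + n)
I = -1/33916 (I = 1/(-34043 + (-65 + 192)) = 1/(-34043 + 127) = 1/(-33916) = -1/33916 ≈ -2.9485e-5)
(J - 1*7368) + I = (-1485 - 1*7368) - 1/33916 = (-1485 - 7368) - 1/33916 = -8853 - 1/33916 = -300258349/33916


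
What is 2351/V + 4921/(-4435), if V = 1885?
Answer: 46024/334399 ≈ 0.13763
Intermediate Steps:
2351/V + 4921/(-4435) = 2351/1885 + 4921/(-4435) = 2351*(1/1885) + 4921*(-1/4435) = 2351/1885 - 4921/4435 = 46024/334399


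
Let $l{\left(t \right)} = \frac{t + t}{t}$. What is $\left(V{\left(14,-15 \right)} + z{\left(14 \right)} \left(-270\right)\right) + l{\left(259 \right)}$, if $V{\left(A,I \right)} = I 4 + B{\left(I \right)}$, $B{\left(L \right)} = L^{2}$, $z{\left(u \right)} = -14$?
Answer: $3947$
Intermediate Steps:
$l{\left(t \right)} = 2$ ($l{\left(t \right)} = \frac{2 t}{t} = 2$)
$V{\left(A,I \right)} = I^{2} + 4 I$ ($V{\left(A,I \right)} = I 4 + I^{2} = 4 I + I^{2} = I^{2} + 4 I$)
$\left(V{\left(14,-15 \right)} + z{\left(14 \right)} \left(-270\right)\right) + l{\left(259 \right)} = \left(- 15 \left(4 - 15\right) - -3780\right) + 2 = \left(\left(-15\right) \left(-11\right) + 3780\right) + 2 = \left(165 + 3780\right) + 2 = 3945 + 2 = 3947$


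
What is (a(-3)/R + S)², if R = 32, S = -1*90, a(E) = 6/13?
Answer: 350326089/43264 ≈ 8097.4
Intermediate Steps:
a(E) = 6/13 (a(E) = 6*(1/13) = 6/13)
S = -90
(a(-3)/R + S)² = ((6/13)/32 - 90)² = ((6/13)*(1/32) - 90)² = (3/208 - 90)² = (-18717/208)² = 350326089/43264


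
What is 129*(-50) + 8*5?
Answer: -6410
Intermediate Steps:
129*(-50) + 8*5 = -6450 + 40 = -6410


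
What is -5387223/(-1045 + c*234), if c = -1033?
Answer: 5387223/242767 ≈ 22.191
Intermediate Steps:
-5387223/(-1045 + c*234) = -5387223/(-1045 - 1033*234) = -5387223/(-1045 - 241722) = -5387223/(-242767) = -5387223*(-1/242767) = 5387223/242767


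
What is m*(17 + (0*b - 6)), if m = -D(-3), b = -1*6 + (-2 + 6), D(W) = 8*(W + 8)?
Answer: -440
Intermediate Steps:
D(W) = 64 + 8*W (D(W) = 8*(8 + W) = 64 + 8*W)
b = -2 (b = -6 + 4 = -2)
m = -40 (m = -(64 + 8*(-3)) = -(64 - 24) = -1*40 = -40)
m*(17 + (0*b - 6)) = -40*(17 + (0*(-2) - 6)) = -40*(17 + (0 - 6)) = -40*(17 - 6) = -40*11 = -440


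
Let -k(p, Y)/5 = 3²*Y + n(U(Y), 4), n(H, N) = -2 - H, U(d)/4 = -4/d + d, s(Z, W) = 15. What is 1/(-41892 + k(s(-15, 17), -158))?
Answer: -79/2996588 ≈ -2.6363e-5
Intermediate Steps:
U(d) = -16/d + 4*d (U(d) = 4*(-4/d + d) = 4*(d - 4/d) = -16/d + 4*d)
k(p, Y) = 10 - 80/Y - 25*Y (k(p, Y) = -5*(3²*Y + (-2 - (-16/Y + 4*Y))) = -5*(9*Y + (-2 + (-4*Y + 16/Y))) = -5*(9*Y + (-2 - 4*Y + 16/Y)) = -5*(-2 + 5*Y + 16/Y) = 10 - 80/Y - 25*Y)
1/(-41892 + k(s(-15, 17), -158)) = 1/(-41892 + (10 - 80/(-158) - 25*(-158))) = 1/(-41892 + (10 - 80*(-1/158) + 3950)) = 1/(-41892 + (10 + 40/79 + 3950)) = 1/(-41892 + 312880/79) = 1/(-2996588/79) = -79/2996588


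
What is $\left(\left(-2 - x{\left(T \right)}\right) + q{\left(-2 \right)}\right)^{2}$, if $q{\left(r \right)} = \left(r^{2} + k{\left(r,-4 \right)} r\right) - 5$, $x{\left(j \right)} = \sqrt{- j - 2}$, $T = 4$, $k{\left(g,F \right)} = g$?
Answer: $\left(1 - i \sqrt{6}\right)^{2} \approx -5.0 - 4.899 i$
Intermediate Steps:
$x{\left(j \right)} = \sqrt{-2 - j}$
$q{\left(r \right)} = -5 + 2 r^{2}$ ($q{\left(r \right)} = \left(r^{2} + r r\right) - 5 = \left(r^{2} + r^{2}\right) - 5 = 2 r^{2} - 5 = -5 + 2 r^{2}$)
$\left(\left(-2 - x{\left(T \right)}\right) + q{\left(-2 \right)}\right)^{2} = \left(\left(-2 - \sqrt{-2 - 4}\right) - \left(5 - 2 \left(-2\right)^{2}\right)\right)^{2} = \left(\left(-2 - \sqrt{-2 - 4}\right) + \left(-5 + 2 \cdot 4\right)\right)^{2} = \left(\left(-2 - \sqrt{-6}\right) + \left(-5 + 8\right)\right)^{2} = \left(\left(-2 - i \sqrt{6}\right) + 3\right)^{2} = \left(1 - i \sqrt{6}\right)^{2}$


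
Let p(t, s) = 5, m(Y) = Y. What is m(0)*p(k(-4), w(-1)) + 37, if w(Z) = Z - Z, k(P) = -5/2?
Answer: 37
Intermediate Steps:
k(P) = -5/2 (k(P) = -5*½ = -5/2)
w(Z) = 0
m(0)*p(k(-4), w(-1)) + 37 = 0*5 + 37 = 0 + 37 = 37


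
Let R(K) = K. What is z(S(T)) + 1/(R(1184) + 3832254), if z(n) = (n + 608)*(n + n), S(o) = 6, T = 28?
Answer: 28244771185/3833438 ≈ 7368.0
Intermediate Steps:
z(n) = 2*n*(608 + n) (z(n) = (608 + n)*(2*n) = 2*n*(608 + n))
z(S(T)) + 1/(R(1184) + 3832254) = 2*6*(608 + 6) + 1/(1184 + 3832254) = 2*6*614 + 1/3833438 = 7368 + 1/3833438 = 28244771185/3833438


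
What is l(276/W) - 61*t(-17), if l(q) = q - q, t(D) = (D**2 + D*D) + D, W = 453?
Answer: -34221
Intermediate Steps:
t(D) = D + 2*D**2 (t(D) = (D**2 + D**2) + D = 2*D**2 + D = D + 2*D**2)
l(q) = 0
l(276/W) - 61*t(-17) = 0 - (-1037)*(1 + 2*(-17)) = 0 - (-1037)*(1 - 34) = 0 - (-1037)*(-33) = 0 - 61*561 = 0 - 34221 = -34221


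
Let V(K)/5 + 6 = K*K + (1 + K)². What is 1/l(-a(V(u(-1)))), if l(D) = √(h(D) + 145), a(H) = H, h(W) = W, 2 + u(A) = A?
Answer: √110/110 ≈ 0.095346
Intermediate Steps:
u(A) = -2 + A
V(K) = -30 + 5*K² + 5*(1 + K)² (V(K) = -30 + 5*(K*K + (1 + K)²) = -30 + 5*(K² + (1 + K)²) = -30 + (5*K² + 5*(1 + K)²) = -30 + 5*K² + 5*(1 + K)²)
l(D) = √(145 + D) (l(D) = √(D + 145) = √(145 + D))
1/l(-a(V(u(-1)))) = 1/(√(145 - (-25 + 10*(-2 - 1) + 10*(-2 - 1)²))) = 1/(√(145 - (-25 + 10*(-3) + 10*(-3)²))) = 1/(√(145 - (-25 - 30 + 10*9))) = 1/(√(145 - (-25 - 30 + 90))) = 1/(√(145 - 1*35)) = 1/(√(145 - 35)) = 1/(√110) = √110/110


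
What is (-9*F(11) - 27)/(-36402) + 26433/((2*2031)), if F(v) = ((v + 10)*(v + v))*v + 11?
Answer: 63806313/8214718 ≈ 7.7673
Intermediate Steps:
F(v) = 11 + 2*v²*(10 + v) (F(v) = ((10 + v)*(2*v))*v + 11 = (2*v*(10 + v))*v + 11 = 2*v²*(10 + v) + 11 = 11 + 2*v²*(10 + v))
(-9*F(11) - 27)/(-36402) + 26433/((2*2031)) = (-9*(11 + 2*11³ + 20*11²) - 27)/(-36402) + 26433/((2*2031)) = (-9*(11 + 2*1331 + 20*121) - 27)*(-1/36402) + 26433/4062 = (-9*(11 + 2662 + 2420) - 27)*(-1/36402) + 26433*(1/4062) = (-9*5093 - 27)*(-1/36402) + 8811/1354 = (-45837 - 27)*(-1/36402) + 8811/1354 = -45864*(-1/36402) + 8811/1354 = 7644/6067 + 8811/1354 = 63806313/8214718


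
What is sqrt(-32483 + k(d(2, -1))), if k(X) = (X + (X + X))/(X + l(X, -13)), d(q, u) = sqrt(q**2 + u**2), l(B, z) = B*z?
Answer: 3*I*sqrt(14437)/2 ≈ 180.23*I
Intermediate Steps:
k(X) = -1/4 (k(X) = (X + (X + X))/(X + X*(-13)) = (X + 2*X)/(X - 13*X) = (3*X)/((-12*X)) = (3*X)*(-1/(12*X)) = -1/4)
sqrt(-32483 + k(d(2, -1))) = sqrt(-32483 - 1/4) = sqrt(-129933/4) = 3*I*sqrt(14437)/2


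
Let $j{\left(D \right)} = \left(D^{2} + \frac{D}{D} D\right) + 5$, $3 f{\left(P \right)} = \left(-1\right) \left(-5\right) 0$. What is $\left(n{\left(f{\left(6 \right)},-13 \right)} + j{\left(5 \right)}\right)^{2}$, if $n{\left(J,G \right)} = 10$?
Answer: $2025$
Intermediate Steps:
$f{\left(P \right)} = 0$ ($f{\left(P \right)} = \frac{\left(-1\right) \left(-5\right) 0}{3} = \frac{5 \cdot 0}{3} = \frac{1}{3} \cdot 0 = 0$)
$j{\left(D \right)} = 5 + D + D^{2}$ ($j{\left(D \right)} = \left(D^{2} + 1 D\right) + 5 = \left(D^{2} + D\right) + 5 = \left(D + D^{2}\right) + 5 = 5 + D + D^{2}$)
$\left(n{\left(f{\left(6 \right)},-13 \right)} + j{\left(5 \right)}\right)^{2} = \left(10 + \left(5 + 5 + 5^{2}\right)\right)^{2} = \left(10 + \left(5 + 5 + 25\right)\right)^{2} = \left(10 + 35\right)^{2} = 45^{2} = 2025$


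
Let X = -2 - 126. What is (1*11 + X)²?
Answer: 13689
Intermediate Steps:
X = -128
(1*11 + X)² = (1*11 - 128)² = (11 - 128)² = (-117)² = 13689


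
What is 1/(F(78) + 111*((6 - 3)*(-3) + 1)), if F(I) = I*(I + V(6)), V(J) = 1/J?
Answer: 1/5209 ≈ 0.00019198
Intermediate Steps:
F(I) = I*(⅙ + I) (F(I) = I*(I + 1/6) = I*(I + ⅙) = I*(⅙ + I))
1/(F(78) + 111*((6 - 3)*(-3) + 1)) = 1/(78*(⅙ + 78) + 111*((6 - 3)*(-3) + 1)) = 1/(78*(469/6) + 111*(3*(-3) + 1)) = 1/(6097 + 111*(-9 + 1)) = 1/(6097 + 111*(-8)) = 1/(6097 - 888) = 1/5209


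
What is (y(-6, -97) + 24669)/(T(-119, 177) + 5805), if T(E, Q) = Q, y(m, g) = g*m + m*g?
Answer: 8611/1994 ≈ 4.3185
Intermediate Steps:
y(m, g) = 2*g*m (y(m, g) = g*m + g*m = 2*g*m)
(y(-6, -97) + 24669)/(T(-119, 177) + 5805) = (2*(-97)*(-6) + 24669)/(177 + 5805) = (1164 + 24669)/5982 = 25833*(1/5982) = 8611/1994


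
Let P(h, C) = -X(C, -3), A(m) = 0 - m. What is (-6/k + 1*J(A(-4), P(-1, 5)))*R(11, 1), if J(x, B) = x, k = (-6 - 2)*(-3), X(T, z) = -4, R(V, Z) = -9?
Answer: -135/4 ≈ -33.750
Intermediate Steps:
A(m) = -m
k = 24 (k = -8*(-3) = 24)
P(h, C) = 4 (P(h, C) = -1*(-4) = 4)
(-6/k + 1*J(A(-4), P(-1, 5)))*R(11, 1) = (-6/24 + 1*(-1*(-4)))*(-9) = (-6*1/24 + 1*4)*(-9) = (-¼ + 4)*(-9) = (15/4)*(-9) = -135/4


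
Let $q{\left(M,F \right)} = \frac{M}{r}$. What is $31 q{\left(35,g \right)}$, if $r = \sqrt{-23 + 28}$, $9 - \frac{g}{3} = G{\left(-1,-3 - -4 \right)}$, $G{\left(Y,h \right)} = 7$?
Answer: $217 \sqrt{5} \approx 485.23$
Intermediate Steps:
$g = 6$ ($g = 27 - 21 = 6$)
$r = \sqrt{5} \approx 2.2361$
$q{\left(M,F \right)} = \frac{M \sqrt{5}}{5}$ ($q{\left(M,F \right)} = \frac{M}{\sqrt{5}} = M \frac{\sqrt{5}}{5} = \frac{M \sqrt{5}}{5}$)
$31 q{\left(35,g \right)} = 31 \cdot \frac{1}{5} \cdot 35 \sqrt{5} = 31 \cdot 7 \sqrt{5} = 217 \sqrt{5}$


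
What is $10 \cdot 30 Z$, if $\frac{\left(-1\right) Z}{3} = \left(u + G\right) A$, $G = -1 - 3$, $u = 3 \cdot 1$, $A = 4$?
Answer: $3600$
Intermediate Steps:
$u = 3$
$G = -4$
$Z = 12$ ($Z = - 3 \left(3 - 4\right) 4 = - 3 \left(\left(-1\right) 4\right) = \left(-3\right) \left(-4\right) = 12$)
$10 \cdot 30 Z = 10 \cdot 30 \cdot 12 = 300 \cdot 12 = 3600$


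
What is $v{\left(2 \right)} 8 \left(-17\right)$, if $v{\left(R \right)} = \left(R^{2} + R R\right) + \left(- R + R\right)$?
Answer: $-1088$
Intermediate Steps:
$v{\left(R \right)} = 2 R^{2}$ ($v{\left(R \right)} = \left(R^{2} + R^{2}\right) + 0 = 2 R^{2} + 0 = 2 R^{2}$)
$v{\left(2 \right)} 8 \left(-17\right) = 2 \cdot 2^{2} \cdot 8 \left(-17\right) = 2 \cdot 4 \cdot 8 \left(-17\right) = 8 \cdot 8 \left(-17\right) = 64 \left(-17\right) = -1088$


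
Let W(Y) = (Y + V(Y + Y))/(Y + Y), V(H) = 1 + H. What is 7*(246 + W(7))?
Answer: 1733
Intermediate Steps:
W(Y) = (1 + 3*Y)/(2*Y) (W(Y) = (Y + (1 + (Y + Y)))/(Y + Y) = (Y + (1 + 2*Y))/((2*Y)) = (1 + 3*Y)*(1/(2*Y)) = (1 + 3*Y)/(2*Y))
7*(246 + W(7)) = 7*(246 + (1/2)*(1 + 3*7)/7) = 7*(246 + (1/2)*(1/7)*(1 + 21)) = 7*(246 + (1/2)*(1/7)*22) = 7*(246 + 11/7) = 7*(1733/7) = 1733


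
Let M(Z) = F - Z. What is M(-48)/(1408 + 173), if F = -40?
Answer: 8/1581 ≈ 0.0050601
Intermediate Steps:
M(Z) = -40 - Z
M(-48)/(1408 + 173) = (-40 - 1*(-48))/(1408 + 173) = (-40 + 48)/1581 = 8*(1/1581) = 8/1581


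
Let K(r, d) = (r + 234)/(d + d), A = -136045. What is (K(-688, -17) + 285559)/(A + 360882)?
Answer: 4854730/3822229 ≈ 1.2701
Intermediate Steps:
K(r, d) = (234 + r)/(2*d) (K(r, d) = (234 + r)/((2*d)) = (234 + r)*(1/(2*d)) = (234 + r)/(2*d))
(K(-688, -17) + 285559)/(A + 360882) = ((½)*(234 - 688)/(-17) + 285559)/(-136045 + 360882) = ((½)*(-1/17)*(-454) + 285559)/224837 = (227/17 + 285559)*(1/224837) = (4854730/17)*(1/224837) = 4854730/3822229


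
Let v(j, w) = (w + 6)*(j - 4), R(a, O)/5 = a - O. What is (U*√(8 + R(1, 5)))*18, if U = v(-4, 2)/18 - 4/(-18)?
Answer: -120*I*√3 ≈ -207.85*I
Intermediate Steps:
R(a, O) = -5*O + 5*a (R(a, O) = 5*(a - O) = -5*O + 5*a)
v(j, w) = (-4 + j)*(6 + w) (v(j, w) = (6 + w)*(-4 + j) = (-4 + j)*(6 + w))
U = -10/3 (U = (-24 - 4*2 + 6*(-4) - 4*2)/18 - 4/(-18) = (-24 - 8 - 24 - 8)*(1/18) - 4*(-1/18) = -64*1/18 + 2/9 = -32/9 + 2/9 = -10/3 ≈ -3.3333)
(U*√(8 + R(1, 5)))*18 = -10*√(8 + (-5*5 + 5*1))/3*18 = -10*√(8 + (-25 + 5))/3*18 = -10*√(8 - 20)/3*18 = -20*I*√3/3*18 = -120*I*√3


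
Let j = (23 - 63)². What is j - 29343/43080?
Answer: 22966219/14360 ≈ 1599.3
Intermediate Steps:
j = 1600 (j = (-40)² = 1600)
j - 29343/43080 = 1600 - 29343/43080 = 1600 - 1*9781/14360 = 1600 - 9781/14360 = 22966219/14360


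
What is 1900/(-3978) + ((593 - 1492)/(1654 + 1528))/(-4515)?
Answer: -4548868463/9525141990 ≈ -0.47756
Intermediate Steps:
1900/(-3978) + ((593 - 1492)/(1654 + 1528))/(-4515) = 1900*(-1/3978) - 899/3182*(-1/4515) = -950/1989 - 899*1/3182*(-1/4515) = -950/1989 - 899/3182*(-1/4515) = -950/1989 + 899/14366730 = -4548868463/9525141990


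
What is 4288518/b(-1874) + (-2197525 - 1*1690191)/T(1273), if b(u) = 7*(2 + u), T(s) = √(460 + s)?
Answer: -18327/56 - 3887716*√1733/1733 ≈ -93716.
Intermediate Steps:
b(u) = 14 + 7*u
4288518/b(-1874) + (-2197525 - 1*1690191)/T(1273) = 4288518/(14 + 7*(-1874)) + (-2197525 - 1*1690191)/(√(460 + 1273)) = 4288518/(14 - 13118) + (-2197525 - 1690191)/(√1733) = 4288518/(-13104) - 3887716*√1733/1733 = 4288518*(-1/13104) - 3887716*√1733/1733 = -18327/56 - 3887716*√1733/1733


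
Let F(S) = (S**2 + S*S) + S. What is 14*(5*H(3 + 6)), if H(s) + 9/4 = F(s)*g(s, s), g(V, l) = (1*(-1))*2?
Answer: -48195/2 ≈ -24098.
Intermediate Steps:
g(V, l) = -2 (g(V, l) = -1*2 = -2)
F(S) = S + 2*S**2 (F(S) = (S**2 + S**2) + S = 2*S**2 + S = S + 2*S**2)
H(s) = -9/4 - 2*s*(1 + 2*s) (H(s) = -9/4 + (s*(1 + 2*s))*(-2) = -9/4 - 2*s*(1 + 2*s))
14*(5*H(3 + 6)) = 14*(5*(-9/4 - 2*(3 + 6)*(1 + 2*(3 + 6)))) = 14*(5*(-9/4 - 2*9*(1 + 2*9))) = 14*(5*(-9/4 - 2*9*(1 + 18))) = 14*(5*(-9/4 - 2*9*19)) = 14*(5*(-9/4 - 342)) = 14*(5*(-1377/4)) = 14*(-6885/4) = -48195/2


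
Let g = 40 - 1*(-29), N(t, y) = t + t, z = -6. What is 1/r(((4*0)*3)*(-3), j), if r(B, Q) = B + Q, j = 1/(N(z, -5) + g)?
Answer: 57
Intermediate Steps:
N(t, y) = 2*t
g = 69 (g = 40 + 29 = 69)
j = 1/57 (j = 1/(2*(-6) + 69) = 1/(-12 + 69) = 1/57 ≈ 0.017544)
1/r(((4*0)*3)*(-3), j) = 1/(((4*0)*3)*(-3) + 1/57) = 1/((0*3)*(-3) + 1/57) = 1/(0*(-3) + 1/57) = 1/(0 + 1/57) = 1/(1/57) = 57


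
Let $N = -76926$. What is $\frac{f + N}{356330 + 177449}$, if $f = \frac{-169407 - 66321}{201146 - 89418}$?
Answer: $- \frac{11429553}{79305931} \approx -0.14412$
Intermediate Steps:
$f = - \frac{14733}{6983}$ ($f = - \frac{235728}{111728} = \left(-235728\right) \frac{1}{111728} = - \frac{14733}{6983} \approx -2.1098$)
$\frac{f + N}{356330 + 177449} = \frac{- \frac{14733}{6983} - 76926}{356330 + 177449} = - \frac{537188991}{6983 \cdot 533779} = \left(- \frac{537188991}{6983}\right) \frac{1}{533779} = - \frac{11429553}{79305931}$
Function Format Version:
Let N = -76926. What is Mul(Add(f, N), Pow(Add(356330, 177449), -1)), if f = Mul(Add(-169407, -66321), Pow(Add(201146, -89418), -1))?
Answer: Rational(-11429553, 79305931) ≈ -0.14412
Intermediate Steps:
f = Rational(-14733, 6983) (f = Mul(-235728, Pow(111728, -1)) = Mul(-235728, Rational(1, 111728)) = Rational(-14733, 6983) ≈ -2.1098)
Mul(Add(f, N), Pow(Add(356330, 177449), -1)) = Mul(Add(Rational(-14733, 6983), -76926), Pow(Add(356330, 177449), -1)) = Mul(Rational(-537188991, 6983), Pow(533779, -1)) = Mul(Rational(-537188991, 6983), Rational(1, 533779)) = Rational(-11429553, 79305931)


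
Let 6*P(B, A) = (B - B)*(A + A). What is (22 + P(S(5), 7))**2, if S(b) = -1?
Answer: 484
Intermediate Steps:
P(B, A) = 0 (P(B, A) = ((B - B)*(A + A))/6 = (0*(2*A))/6 = (1/6)*0 = 0)
(22 + P(S(5), 7))**2 = (22 + 0)**2 = 22**2 = 484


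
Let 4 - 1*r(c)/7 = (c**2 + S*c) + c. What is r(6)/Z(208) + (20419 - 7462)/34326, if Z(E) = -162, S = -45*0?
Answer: 623875/308934 ≈ 2.0194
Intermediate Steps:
S = 0
r(c) = 28 - 7*c - 7*c**2 (r(c) = 28 - 7*((c**2 + 0*c) + c) = 28 - 7*((c**2 + 0) + c) = 28 - 7*(c**2 + c) = 28 - 7*(c + c**2) = 28 + (-7*c - 7*c**2) = 28 - 7*c - 7*c**2)
r(6)/Z(208) + (20419 - 7462)/34326 = (28 - 7*6 - 7*6**2)/(-162) + (20419 - 7462)/34326 = (28 - 42 - 7*36)*(-1/162) + 12957*(1/34326) = (28 - 42 - 252)*(-1/162) + 4319/11442 = -266*(-1/162) + 4319/11442 = 133/81 + 4319/11442 = 623875/308934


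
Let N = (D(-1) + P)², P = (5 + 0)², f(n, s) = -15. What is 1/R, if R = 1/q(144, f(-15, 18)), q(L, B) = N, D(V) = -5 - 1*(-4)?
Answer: 576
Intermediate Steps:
D(V) = -1 (D(V) = -5 + 4 = -1)
P = 25 (P = 5² = 25)
N = 576 (N = (-1 + 25)² = 24² = 576)
q(L, B) = 576
R = 1/576 ≈ 0.0017361
1/R = 1/(1/576) = 576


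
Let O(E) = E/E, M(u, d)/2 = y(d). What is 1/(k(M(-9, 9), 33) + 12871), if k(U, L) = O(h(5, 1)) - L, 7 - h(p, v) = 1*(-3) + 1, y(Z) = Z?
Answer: 1/12839 ≈ 7.7888e-5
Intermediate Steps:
M(u, d) = 2*d
h(p, v) = 9 (h(p, v) = 7 - (1*(-3) + 1) = 7 - (-3 + 1) = 7 - 1*(-2) = 7 + 2 = 9)
O(E) = 1
k(U, L) = 1 - L
1/(k(M(-9, 9), 33) + 12871) = 1/((1 - 1*33) + 12871) = 1/((1 - 33) + 12871) = 1/(-32 + 12871) = 1/12839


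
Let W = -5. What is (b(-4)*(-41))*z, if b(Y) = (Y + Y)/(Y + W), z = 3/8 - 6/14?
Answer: 41/21 ≈ 1.9524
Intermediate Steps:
z = -3/56 (z = 3*(⅛) - 6*1/14 = 3/8 - 3/7 = -3/56 ≈ -0.053571)
b(Y) = 2*Y/(-5 + Y) (b(Y) = (Y + Y)/(Y - 5) = (2*Y)/(-5 + Y) = 2*Y/(-5 + Y))
(b(-4)*(-41))*z = ((2*(-4)/(-5 - 4))*(-41))*(-3/56) = ((2*(-4)/(-9))*(-41))*(-3/56) = ((2*(-4)*(-⅑))*(-41))*(-3/56) = ((8/9)*(-41))*(-3/56) = -328/9*(-3/56) = 41/21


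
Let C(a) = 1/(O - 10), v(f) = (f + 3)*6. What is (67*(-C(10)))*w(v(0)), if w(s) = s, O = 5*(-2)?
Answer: 603/10 ≈ 60.300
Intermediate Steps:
O = -10
v(f) = 18 + 6*f (v(f) = (3 + f)*6 = 18 + 6*f)
C(a) = -1/20 (C(a) = 1/(-10 - 10) = 1/(-20) = -1/20)
(67*(-C(10)))*w(v(0)) = (67*(-1*(-1/20)))*(18 + 6*0) = (67*(1/20))*(18 + 0) = (67/20)*18 = 603/10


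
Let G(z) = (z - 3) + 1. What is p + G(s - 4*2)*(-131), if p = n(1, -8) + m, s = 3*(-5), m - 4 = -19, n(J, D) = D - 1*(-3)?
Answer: 3255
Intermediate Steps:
n(J, D) = 3 + D (n(J, D) = D + 3 = 3 + D)
m = -15 (m = 4 - 19 = -15)
s = -15
p = -20 (p = (3 - 8) - 15 = -5 - 15 = -20)
G(z) = -2 + z (G(z) = (-3 + z) + 1 = -2 + z)
p + G(s - 4*2)*(-131) = -20 + (-2 + (-15 - 4*2))*(-131) = -20 + (-2 + (-15 - 8))*(-131) = -20 + (-2 - 23)*(-131) = -20 - 25*(-131) = -20 + 3275 = 3255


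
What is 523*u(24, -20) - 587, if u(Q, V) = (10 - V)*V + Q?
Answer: -301835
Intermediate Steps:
u(Q, V) = Q + V*(10 - V) (u(Q, V) = V*(10 - V) + Q = Q + V*(10 - V))
523*u(24, -20) - 587 = 523*(24 - 1*(-20)² + 10*(-20)) - 587 = 523*(24 - 1*400 - 200) - 587 = 523*(24 - 400 - 200) - 587 = 523*(-576) - 587 = -301248 - 587 = -301835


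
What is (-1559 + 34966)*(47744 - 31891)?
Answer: 529601171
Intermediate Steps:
(-1559 + 34966)*(47744 - 31891) = 33407*15853 = 529601171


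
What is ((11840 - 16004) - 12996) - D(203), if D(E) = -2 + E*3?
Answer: -17767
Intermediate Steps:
D(E) = -2 + 3*E
((11840 - 16004) - 12996) - D(203) = ((11840 - 16004) - 12996) - (-2 + 3*203) = (-4164 - 12996) - (-2 + 609) = -17160 - 1*607 = -17160 - 607 = -17767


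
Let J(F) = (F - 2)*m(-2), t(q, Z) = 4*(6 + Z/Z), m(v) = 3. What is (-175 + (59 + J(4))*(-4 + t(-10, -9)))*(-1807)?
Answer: -2502695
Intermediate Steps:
t(q, Z) = 28 (t(q, Z) = 4*(6 + 1) = 4*7 = 28)
J(F) = -6 + 3*F (J(F) = (F - 2)*3 = (-2 + F)*3 = -6 + 3*F)
(-175 + (59 + J(4))*(-4 + t(-10, -9)))*(-1807) = (-175 + (59 + (-6 + 3*4))*(-4 + 28))*(-1807) = (-175 + (59 + (-6 + 12))*24)*(-1807) = (-175 + (59 + 6)*24)*(-1807) = (-175 + 65*24)*(-1807) = (-175 + 1560)*(-1807) = 1385*(-1807) = -2502695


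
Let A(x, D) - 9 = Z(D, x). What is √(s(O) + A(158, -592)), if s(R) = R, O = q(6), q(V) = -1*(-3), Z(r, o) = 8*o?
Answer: 2*√319 ≈ 35.721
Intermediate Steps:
q(V) = 3
O = 3
A(x, D) = 9 + 8*x
√(s(O) + A(158, -592)) = √(3 + (9 + 8*158)) = √(3 + (9 + 1264)) = √(3 + 1273) = √1276 = 2*√319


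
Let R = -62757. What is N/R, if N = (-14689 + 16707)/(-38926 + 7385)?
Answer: 2018/1979418537 ≈ 1.0195e-6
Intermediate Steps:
N = -2018/31541 (N = 2018/(-31541) = 2018*(-1/31541) = -2018/31541 ≈ -0.063980)
N/R = -2018/31541/(-62757) = -2018/31541*(-1/62757) = 2018/1979418537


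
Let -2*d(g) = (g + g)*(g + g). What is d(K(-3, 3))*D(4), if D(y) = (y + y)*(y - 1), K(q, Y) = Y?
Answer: -432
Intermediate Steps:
D(y) = 2*y*(-1 + y) (D(y) = (2*y)*(-1 + y) = 2*y*(-1 + y))
d(g) = -2*g**2 (d(g) = -(g + g)*(g + g)/2 = -2*g*2*g/2 = -2*g**2)
d(K(-3, 3))*D(4) = (-2*3**2)*(2*4*(-1 + 4)) = (-2*9)*(2*4*3) = -18*24 = -432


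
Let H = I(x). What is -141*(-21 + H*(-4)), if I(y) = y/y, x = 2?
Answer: 3525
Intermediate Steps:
I(y) = 1
H = 1
-141*(-21 + H*(-4)) = -141*(-21 + 1*(-4)) = -141*(-21 - 4) = -141*(-25) = 3525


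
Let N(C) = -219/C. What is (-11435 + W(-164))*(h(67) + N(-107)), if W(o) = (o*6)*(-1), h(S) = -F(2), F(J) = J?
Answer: -52255/107 ≈ -488.36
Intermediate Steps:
h(S) = -2 (h(S) = -1*2 = -2)
W(o) = -6*o (W(o) = (6*o)*(-1) = -6*o)
(-11435 + W(-164))*(h(67) + N(-107)) = (-11435 - 6*(-164))*(-2 - 219/(-107)) = (-11435 + 984)*(-2 - 219*(-1/107)) = -10451*(-2 + 219/107) = -10451*5/107 = -52255/107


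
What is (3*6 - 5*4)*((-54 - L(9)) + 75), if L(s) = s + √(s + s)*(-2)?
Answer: -24 - 12*√2 ≈ -40.971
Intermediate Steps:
L(s) = s - 2*√2*√s (L(s) = s + √(2*s)*(-2) = s + (√2*√s)*(-2) = s - 2*√2*√s)
(3*6 - 5*4)*((-54 - L(9)) + 75) = (3*6 - 5*4)*((-54 - (9 - 2*√2*√9)) + 75) = (18 - 20)*((-54 - (9 - 2*√2*3)) + 75) = -2*((-54 - (9 - 6*√2)) + 75) = -2*((-54 + (-9 + 6*√2)) + 75) = -2*((-63 + 6*√2) + 75) = -2*(12 + 6*√2) = -24 - 12*√2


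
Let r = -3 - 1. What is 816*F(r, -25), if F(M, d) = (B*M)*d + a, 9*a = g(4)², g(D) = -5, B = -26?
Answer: -6358000/3 ≈ -2.1193e+6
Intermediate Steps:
a = 25/9 (a = (⅑)*(-5)² = (⅑)*25 = 25/9 ≈ 2.7778)
r = -4
F(M, d) = 25/9 - 26*M*d (F(M, d) = (-26*M)*d + 25/9 = -26*M*d + 25/9 = 25/9 - 26*M*d)
816*F(r, -25) = 816*(25/9 - 26*(-4)*(-25)) = 816*(25/9 - 2600) = 816*(-23375/9) = -6358000/3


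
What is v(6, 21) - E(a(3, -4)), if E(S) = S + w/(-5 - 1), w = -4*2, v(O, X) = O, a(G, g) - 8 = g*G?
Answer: 26/3 ≈ 8.6667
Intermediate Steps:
a(G, g) = 8 + G*g (a(G, g) = 8 + g*G = 8 + G*g)
w = -8
E(S) = 4/3 + S (E(S) = S - 8/(-5 - 1) = S - 8/(-6) = S - 8*(-⅙) = S + 4/3 = 4/3 + S)
v(6, 21) - E(a(3, -4)) = 6 - (4/3 + (8 + 3*(-4))) = 6 - (4/3 + (8 - 12)) = 6 - (4/3 - 4) = 6 - 1*(-8/3) = 6 + 8/3 = 26/3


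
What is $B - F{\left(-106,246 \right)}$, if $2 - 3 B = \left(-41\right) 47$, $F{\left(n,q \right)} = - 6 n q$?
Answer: $-155813$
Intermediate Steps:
$F{\left(n,q \right)} = - 6 n q$
$B = 643$ ($B = \frac{2}{3} - \frac{\left(-41\right) 47}{3} = \frac{2}{3} - - \frac{1927}{3} = \frac{2}{3} + \frac{1927}{3} = 643$)
$B - F{\left(-106,246 \right)} = 643 - \left(-6\right) \left(-106\right) 246 = 643 - 156456 = -155813$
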